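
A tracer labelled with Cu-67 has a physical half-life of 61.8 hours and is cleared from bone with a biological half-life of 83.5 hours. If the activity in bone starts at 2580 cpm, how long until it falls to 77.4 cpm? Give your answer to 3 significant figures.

180 hours

1/t_eff = 1/t_phys + 1/t_biol = 1/61.8 + 1/83.5 = 0.028157 per hour.
t_eff = 61.8 × 83.5 / (61.8 + 83.5) ≈ 35.515 hours.
n = log₂(2580/77.4) ≈ 5.0589; t = 5.0589 × 35.515 ≈ 179.67 hours.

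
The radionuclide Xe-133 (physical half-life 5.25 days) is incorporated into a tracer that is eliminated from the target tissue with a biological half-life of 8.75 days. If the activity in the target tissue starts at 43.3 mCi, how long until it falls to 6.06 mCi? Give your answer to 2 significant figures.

9.3 days

1/t_eff = 1/t_phys + 1/t_biol = 1/5.25 + 1/8.75 = 0.30476 per day.
t_eff = 5.25 × 8.75 / (5.25 + 8.75) ≈ 3.2812 days.
n = log₂(43.3/6.06) ≈ 2.837; t = 2.837 × 3.2812 ≈ 9.3088 days.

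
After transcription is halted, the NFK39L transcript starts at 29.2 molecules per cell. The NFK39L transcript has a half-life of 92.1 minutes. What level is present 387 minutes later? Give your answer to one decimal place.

Number of half-lives: n = 387/92.1 ≈ 4.202.
Remaining = 29.2 × (1/2)^4.202 = 29.2 × 0.054336 ≈ 1.5866 molecules per cell.

1.6 molecules per cell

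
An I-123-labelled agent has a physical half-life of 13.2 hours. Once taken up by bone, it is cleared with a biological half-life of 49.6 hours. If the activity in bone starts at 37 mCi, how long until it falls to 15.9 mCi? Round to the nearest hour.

1/t_eff = 1/t_phys + 1/t_biol = 1/13.2 + 1/49.6 = 0.095919 per hour.
t_eff = 13.2 × 49.6 / (13.2 + 49.6) ≈ 10.425 hours.
n = log₂(37/15.9) ≈ 1.2185; t = 1.2185 × 10.425 ≈ 12.703 hours.

13 hours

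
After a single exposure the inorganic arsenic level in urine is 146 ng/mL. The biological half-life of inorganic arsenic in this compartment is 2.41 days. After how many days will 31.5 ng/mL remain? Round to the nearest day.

5 days

Fraction remaining = 31.5/146 ≈ 0.21575.
n = log₂(146/31.5) = ln(4.6349)/ln 2 ≈ 2.2125 half-lives.
t = n × t½ = 2.2125 × 2.41 ≈ 5.3322 days.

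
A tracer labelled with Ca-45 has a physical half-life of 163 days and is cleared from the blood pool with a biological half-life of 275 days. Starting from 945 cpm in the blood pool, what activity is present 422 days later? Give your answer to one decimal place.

54.2 cpm

1/t_eff = 1/t_phys + 1/t_biol = 1/163 + 1/275 = 0.0097713 per day.
t_eff = 163 × 275 / (163 + 275) ≈ 102.34 days.
Remaining = 945 × (1/2)^(422/102.34) = 945 × (1/2)^4.1235 ≈ 54.217 cpm.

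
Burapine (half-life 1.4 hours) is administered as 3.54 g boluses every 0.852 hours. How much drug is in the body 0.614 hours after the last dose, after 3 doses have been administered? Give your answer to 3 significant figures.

The 3 doses were given 2.318, 1.466, 0.614 hours ago.
Total = 3.54·(1/2)^(2.318/1.4) + 3.54·(1/2)^(1.466/1.4) + 3.54·(1/2)^(0.614/1.4)
      = 1.1235 + 1.7131 + 2.612 ≈ 5.4487 g.

5.45 g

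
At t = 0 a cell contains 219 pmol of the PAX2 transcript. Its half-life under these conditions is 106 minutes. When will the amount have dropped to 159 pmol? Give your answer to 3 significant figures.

Fraction remaining = 159/219 ≈ 0.72603.
n = log₂(219/159) = ln(1.3774)/ln 2 ≈ 0.4619 half-lives.
t = n × t½ = 0.4619 × 106 ≈ 48.962 minutes.

49.0 minutes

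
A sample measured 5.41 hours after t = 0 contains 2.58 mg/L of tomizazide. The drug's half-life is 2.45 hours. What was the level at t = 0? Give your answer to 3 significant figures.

Number of half-lives elapsed: n = 5.41/2.45 ≈ 2.2082.
A₀ = A × 2^n = 2.58 × 2^2.2082 = 2.58 × 4.6209 ≈ 11.922 mg/L.

11.9 mg/L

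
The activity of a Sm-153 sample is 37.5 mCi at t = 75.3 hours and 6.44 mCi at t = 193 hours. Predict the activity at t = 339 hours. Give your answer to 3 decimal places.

Over Δt = 193 − 75.3 = 117.7 hours, the level fell by a factor of 37.5/6.44 ≈ 5.823.
n = log₂(5.823) ≈ 2.5418 half-lives, so t½ = 117.7/2.5418 ≈ 46.307 hours.
From t = 193 to t = 339: 6.44 × (1/2)^((339−193)/46.307) ≈ 0.72405 mCi.

0.724 mCi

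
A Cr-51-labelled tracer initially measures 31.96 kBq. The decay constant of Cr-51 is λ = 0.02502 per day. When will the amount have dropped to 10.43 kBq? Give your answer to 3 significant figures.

44.8 days

t½ = ln 2 / λ = 0.69315 / 0.02502 ≈ 27.704 days.
Fraction remaining = 10.43/31.96 ≈ 0.32635.
n = log₂(31.96/10.43) = ln(3.0642)/ln 2 ≈ 1.6155 half-lives.
t = n × t½ = 1.6155 × 27.704 ≈ 44.756 days.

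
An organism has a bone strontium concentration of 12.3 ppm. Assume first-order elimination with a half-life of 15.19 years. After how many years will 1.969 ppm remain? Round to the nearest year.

40 years

Fraction remaining = 1.969/12.3 ≈ 0.16008.
n = log₂(12.3/1.969) = ln(6.2468)/ln 2 ≈ 2.6431 half-lives.
t = n × t½ = 2.6431 × 15.19 ≈ 40.149 years.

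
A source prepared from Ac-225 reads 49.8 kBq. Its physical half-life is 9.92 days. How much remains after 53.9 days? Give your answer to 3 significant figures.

1.15 kBq

Number of half-lives: n = 53.9/9.92 ≈ 5.4335.
Remaining = 49.8 × (1/2)^5.4335 = 49.8 × 0.02314 ≈ 1.1524 kBq.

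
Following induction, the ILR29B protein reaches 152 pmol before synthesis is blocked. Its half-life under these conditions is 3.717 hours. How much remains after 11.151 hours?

Elapsed time is 3 half-lives (11.151/3.717).
Each half-life halves the amount: 152 × (1/2)^3 = 152/8 = 19 pmol.

19 pmol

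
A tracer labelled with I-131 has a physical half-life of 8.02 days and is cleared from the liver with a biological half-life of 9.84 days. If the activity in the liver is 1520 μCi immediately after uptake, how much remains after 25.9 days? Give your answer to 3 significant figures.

26.1 μCi

1/t_eff = 1/t_phys + 1/t_biol = 1/8.02 + 1/9.84 = 0.22631 per day.
t_eff = 8.02 × 9.84 / (8.02 + 9.84) ≈ 4.4186 days.
Remaining = 1520 × (1/2)^(25.9/4.4186) = 1520 × (1/2)^5.8615 ≈ 26.142 μCi.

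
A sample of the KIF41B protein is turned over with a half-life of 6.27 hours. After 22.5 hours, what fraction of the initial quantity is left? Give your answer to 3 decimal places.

0.083

n = 22.5/6.27 ≈ 3.5885 half-lives.
Fraction remaining = (1/2)^3.5885 ≈ 0.083128.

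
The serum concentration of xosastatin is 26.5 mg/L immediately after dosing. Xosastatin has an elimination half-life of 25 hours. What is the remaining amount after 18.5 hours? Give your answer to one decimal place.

Number of half-lives: n = 18.5/25 ≈ 0.74.
Remaining = 26.5 × (1/2)^0.74 = 26.5 × 0.59874 ≈ 15.867 mg/L.

15.9 mg/L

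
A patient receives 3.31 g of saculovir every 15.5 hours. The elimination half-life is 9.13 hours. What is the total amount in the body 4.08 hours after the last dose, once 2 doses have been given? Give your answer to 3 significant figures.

3.18 g

The 2 doses were given 19.58, 4.08 hours ago.
Total = 3.31·(1/2)^(19.58/9.13) + 3.31·(1/2)^(4.08/9.13)
      = 0.74859 + 2.4283 ≈ 3.1769 g.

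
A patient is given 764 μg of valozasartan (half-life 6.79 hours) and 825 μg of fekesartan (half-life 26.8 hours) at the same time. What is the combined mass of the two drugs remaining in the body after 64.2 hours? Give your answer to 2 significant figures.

160 μg

valozasartan: 764 × (1/2)^(64.2/6.79) = 764 × (1/2)^9.4551 ≈ 1.0885 μg.
fekesartan: 825 × (1/2)^(64.2/26.8) = 825 × (1/2)^2.3955 ≈ 156.79 μg.
Total = 1.0885 + 156.79 ≈ 157.88 μg.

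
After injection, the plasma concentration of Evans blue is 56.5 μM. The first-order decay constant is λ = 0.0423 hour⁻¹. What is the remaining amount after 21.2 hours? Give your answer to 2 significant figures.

23 μM

t½ = ln 2 / λ = 0.69315 / 0.0423 ≈ 16.386 hours.
Number of half-lives: n = 21.2/16.386 ≈ 1.2938.
Remaining = 56.5 × (1/2)^1.2938 = 56.5 × 0.40789 ≈ 23.046 μM.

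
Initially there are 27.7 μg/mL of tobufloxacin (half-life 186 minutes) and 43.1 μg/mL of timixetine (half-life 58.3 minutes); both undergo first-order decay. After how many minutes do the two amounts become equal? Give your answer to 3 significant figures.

54.2 minutes

Set 27.7·(1/2)^(t/186) = 43.1·(1/2)^(t/58.3).
Taking log₂: log₂(27.7/43.1) = t·(1/186 − 1/58.3).
log₂(0.64269) = -0.6378; 1/186 − 1/58.3 = -0.011776.
t = -0.6378 / -0.011776 ≈ 54.16 minutes.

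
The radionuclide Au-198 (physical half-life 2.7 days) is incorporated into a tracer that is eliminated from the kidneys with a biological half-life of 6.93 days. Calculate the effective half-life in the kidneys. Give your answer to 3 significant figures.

1/t_eff = 1/t_phys + 1/t_biol = 1/2.7 + 1/6.93 = 0.51467 per day.
t_eff = 2.7 × 6.93 / (2.7 + 6.93) ≈ 1.943 days.

1.94 days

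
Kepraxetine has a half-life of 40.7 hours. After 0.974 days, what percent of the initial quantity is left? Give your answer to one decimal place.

0.974 days = 23.376 hours.
n = 23.376/40.7 ≈ 0.57435 half-lives.
Fraction remaining = (1/2)^0.57435 ≈ 0.67159, i.e. 67.159%.

67.2%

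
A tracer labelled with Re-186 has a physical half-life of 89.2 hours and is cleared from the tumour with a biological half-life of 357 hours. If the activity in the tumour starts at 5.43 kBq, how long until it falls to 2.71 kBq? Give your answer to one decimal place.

71.6 hours

1/t_eff = 1/t_phys + 1/t_biol = 1/89.2 + 1/357 = 0.014012 per hour.
t_eff = 89.2 × 357 / (89.2 + 357) ≈ 71.368 hours.
n = log₂(5.43/2.71) ≈ 1.0027; t = 1.0027 × 71.368 ≈ 71.558 hours.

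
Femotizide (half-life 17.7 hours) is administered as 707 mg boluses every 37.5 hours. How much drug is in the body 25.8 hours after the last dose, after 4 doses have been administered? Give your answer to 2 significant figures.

The 4 doses were given 138.3, 100.8, 63.3, 25.8 hours ago.
Total = 707·(1/2)^(138.3/17.7) + 707·(1/2)^(100.8/17.7) + 707·(1/2)^(63.3/17.7) + 707·(1/2)^(25.8/17.7)
      = 3.1427 + 13.648 + 59.273 + 257.41 ≈ 333.48 mg.

330 mg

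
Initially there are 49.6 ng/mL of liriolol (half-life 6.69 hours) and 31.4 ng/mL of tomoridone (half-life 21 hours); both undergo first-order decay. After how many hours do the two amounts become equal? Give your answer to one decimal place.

Set 49.6·(1/2)^(t/6.69) = 31.4·(1/2)^(t/21).
Taking log₂: log₂(49.6/31.4) = t·(1/6.69 − 1/21).
log₂(1.5796) = 0.65958; 1/6.69 − 1/21 = 0.10186.
t = 0.65958 / 0.10186 ≈ 6.4755 hours.

6.5 hours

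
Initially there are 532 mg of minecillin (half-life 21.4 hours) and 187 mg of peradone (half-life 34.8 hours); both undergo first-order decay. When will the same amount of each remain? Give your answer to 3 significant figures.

83.8 hours

Set 532·(1/2)^(t/21.4) = 187·(1/2)^(t/34.8).
Taking log₂: log₂(532/187) = t·(1/21.4 − 1/34.8).
log₂(2.8449) = 1.5084; 1/21.4 − 1/34.8 = 0.017993.
t = 1.5084 / 0.017993 ≈ 83.83 hours.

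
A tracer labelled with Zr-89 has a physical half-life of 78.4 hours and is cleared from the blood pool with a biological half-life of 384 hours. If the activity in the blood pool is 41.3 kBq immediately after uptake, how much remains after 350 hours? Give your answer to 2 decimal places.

1/t_eff = 1/t_phys + 1/t_biol = 1/78.4 + 1/384 = 0.015359 per hour.
t_eff = 78.4 × 384 / (78.4 + 384) ≈ 65.107 hours.
Remaining = 41.3 × (1/2)^(350/65.107) = 41.3 × (1/2)^5.3757 ≈ 0.99469 kBq.

0.99 kBq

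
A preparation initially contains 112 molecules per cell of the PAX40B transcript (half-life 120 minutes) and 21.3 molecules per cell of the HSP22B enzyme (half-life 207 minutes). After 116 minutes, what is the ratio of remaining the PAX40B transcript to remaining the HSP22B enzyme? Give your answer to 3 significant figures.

PAX40B transcript: 112 × (1/2)^(116/120) = 112 × (1/2)^0.96667 ≈ 57.309 molecules per cell.
HSP22B enzyme: 21.3 × (1/2)^(116/207) = 21.3 × (1/2)^0.56039 ≈ 14.444 molecules per cell.
Ratio ≈ 57.309 / 14.444 ≈ 3.9677.

3.97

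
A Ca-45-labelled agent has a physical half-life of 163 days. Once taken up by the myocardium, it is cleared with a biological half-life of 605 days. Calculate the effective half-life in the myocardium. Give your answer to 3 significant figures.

1/t_eff = 1/t_phys + 1/t_biol = 1/163 + 1/605 = 0.0077879 per day.
t_eff = 163 × 605 / (163 + 605) ≈ 128.4 days.

128 days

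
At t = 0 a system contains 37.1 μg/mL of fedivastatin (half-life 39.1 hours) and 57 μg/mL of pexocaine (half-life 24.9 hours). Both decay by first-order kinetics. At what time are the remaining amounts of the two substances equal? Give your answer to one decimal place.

Set 37.1·(1/2)^(t/39.1) = 57·(1/2)^(t/24.9).
Taking log₂: log₂(37.1/57) = t·(1/39.1 − 1/24.9).
log₂(0.65088) = -0.61954; 1/39.1 − 1/24.9 = -0.014585.
t = -0.61954 / -0.014585 ≈ 42.478 hours.

42.5 hours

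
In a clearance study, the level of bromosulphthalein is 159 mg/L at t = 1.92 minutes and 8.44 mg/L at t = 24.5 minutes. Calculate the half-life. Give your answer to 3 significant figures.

Over Δt = 24.5 − 1.92 = 22.58 minutes, the level fell by a factor of 159/8.44 ≈ 18.839.
n = log₂(18.839) ≈ 4.2356 half-lives, so t½ = 22.58/4.2356 ≈ 5.331 minutes.

5.33 minutes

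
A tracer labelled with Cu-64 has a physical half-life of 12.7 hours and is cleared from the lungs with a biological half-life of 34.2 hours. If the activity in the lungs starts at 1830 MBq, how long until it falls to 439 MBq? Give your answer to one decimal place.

1/t_eff = 1/t_phys + 1/t_biol = 1/12.7 + 1/34.2 = 0.10798 per hour.
t_eff = 12.7 × 34.2 / (12.7 + 34.2) ≈ 9.261 hours.
n = log₂(1830/439) ≈ 2.0596; t = 2.0596 × 9.261 ≈ 19.073 hours.

19.1 hours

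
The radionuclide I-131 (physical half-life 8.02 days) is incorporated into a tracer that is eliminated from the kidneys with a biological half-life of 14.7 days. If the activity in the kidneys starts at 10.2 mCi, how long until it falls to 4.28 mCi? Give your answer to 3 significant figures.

1/t_eff = 1/t_phys + 1/t_biol = 1/8.02 + 1/14.7 = 0.19272 per day.
t_eff = 8.02 × 14.7 / (8.02 + 14.7) ≈ 5.189 days.
n = log₂(10.2/4.28) ≈ 1.2529; t = 1.2529 × 5.189 ≈ 6.5012 days.

6.50 days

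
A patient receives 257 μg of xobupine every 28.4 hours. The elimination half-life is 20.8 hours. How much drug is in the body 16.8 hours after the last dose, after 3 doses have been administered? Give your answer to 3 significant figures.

226 μg

The 3 doses were given 73.6, 45.2, 16.8 hours ago.
Total = 257·(1/2)^(73.6/20.8) + 257·(1/2)^(45.2/20.8) + 257·(1/2)^(16.8/20.8)
      = 22.118 + 56.986 + 146.82 ≈ 225.93 μg.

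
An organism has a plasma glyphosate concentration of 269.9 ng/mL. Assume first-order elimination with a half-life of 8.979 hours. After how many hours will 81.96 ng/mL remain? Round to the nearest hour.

Fraction remaining = 81.96/269.9 ≈ 0.30367.
n = log₂(269.9/81.96) = ln(3.2931)/ln 2 ≈ 1.7194 half-lives.
t = n × t½ = 1.7194 × 8.979 ≈ 15.439 hours.

15 hours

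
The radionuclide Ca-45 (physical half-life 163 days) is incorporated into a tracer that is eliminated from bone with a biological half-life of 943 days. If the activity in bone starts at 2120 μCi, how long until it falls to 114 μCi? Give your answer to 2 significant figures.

590 days

1/t_eff = 1/t_phys + 1/t_biol = 1/163 + 1/943 = 0.0071954 per day.
t_eff = 163 × 943 / (163 + 943) ≈ 138.98 days.
n = log₂(2120/114) ≈ 4.217; t = 4.217 × 138.98 ≈ 586.06 days.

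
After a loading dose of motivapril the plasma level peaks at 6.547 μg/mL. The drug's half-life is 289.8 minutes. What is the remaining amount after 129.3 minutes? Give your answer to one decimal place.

4.8 μg/mL

Number of half-lives: n = 129.3/289.8 ≈ 0.44617.
Remaining = 6.547 × (1/2)^0.44617 = 6.547 × 0.73399 ≈ 4.8054 μg/mL.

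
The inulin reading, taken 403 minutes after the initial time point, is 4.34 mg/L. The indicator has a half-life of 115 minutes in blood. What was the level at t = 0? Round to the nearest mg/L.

Number of half-lives elapsed: n = 403/115 ≈ 3.5043.
A₀ = A × 2^n = 4.34 × 2^3.5043 = 4.34 × 11.348 ≈ 49.25 mg/L.

49 mg/L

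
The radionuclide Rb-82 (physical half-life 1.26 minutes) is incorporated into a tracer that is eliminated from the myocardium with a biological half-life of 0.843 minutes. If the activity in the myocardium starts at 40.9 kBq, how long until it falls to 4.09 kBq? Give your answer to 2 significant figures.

1/t_eff = 1/t_phys + 1/t_biol = 1/1.26 + 1/0.843 = 1.9799 per minute.
t_eff = 1.26 × 0.843 / (1.26 + 0.843) ≈ 0.50508 minutes.
n = log₂(40.9/4.09) ≈ 3.3219; t = 3.3219 × 0.50508 ≈ 1.6778 minutes.

1.7 minutes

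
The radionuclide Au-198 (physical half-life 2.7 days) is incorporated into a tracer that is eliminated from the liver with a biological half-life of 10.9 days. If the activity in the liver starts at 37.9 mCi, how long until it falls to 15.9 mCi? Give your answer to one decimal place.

1/t_eff = 1/t_phys + 1/t_biol = 1/2.7 + 1/10.9 = 0.46211 per day.
t_eff = 2.7 × 10.9 / (2.7 + 10.9) ≈ 2.164 days.
n = log₂(37.9/15.9) ≈ 1.2532; t = 1.2532 × 2.164 ≈ 2.7118 days.

2.7 days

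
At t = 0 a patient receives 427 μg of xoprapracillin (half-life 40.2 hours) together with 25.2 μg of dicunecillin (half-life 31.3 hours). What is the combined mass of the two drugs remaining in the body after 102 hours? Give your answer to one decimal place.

76.2 μg

xoprapracillin: 427 × (1/2)^(102/40.2) = 427 × (1/2)^2.5373 ≈ 73.556 μg.
dicunecillin: 25.2 × (1/2)^(102/31.3) = 25.2 × (1/2)^3.2588 ≈ 2.6327 μg.
Total = 73.556 + 2.6327 ≈ 76.189 μg.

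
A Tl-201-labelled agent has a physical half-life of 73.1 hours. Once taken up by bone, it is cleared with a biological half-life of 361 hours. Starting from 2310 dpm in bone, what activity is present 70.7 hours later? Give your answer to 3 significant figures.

1030 dpm

1/t_eff = 1/t_phys + 1/t_biol = 1/73.1 + 1/361 = 0.01645 per hour.
t_eff = 73.1 × 361 / (73.1 + 361) ≈ 60.79 hours.
Remaining = 2310 × (1/2)^(70.7/60.79) = 2310 × (1/2)^1.163 ≈ 1031.6 dpm.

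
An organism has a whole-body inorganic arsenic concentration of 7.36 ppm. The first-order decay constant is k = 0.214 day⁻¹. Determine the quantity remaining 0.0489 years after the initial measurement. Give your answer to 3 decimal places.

t½ = ln 2 / k = 0.69315 / 0.214 ≈ 3.239 days.
Convert the elapsed time: 0.0489 years = 17.8485 days.
Number of half-lives: n = 17.8485/3.239 ≈ 5.5105.
Remaining = 7.36 × (1/2)^5.5105 = 7.36 × 0.021937 ≈ 0.16146 ppm.

0.161 ppm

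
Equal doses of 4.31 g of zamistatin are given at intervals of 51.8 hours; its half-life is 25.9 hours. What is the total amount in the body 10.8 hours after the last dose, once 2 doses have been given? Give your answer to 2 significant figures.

The 2 doses were given 62.6, 10.8 hours ago.
Total = 4.31·(1/2)^(62.6/25.9) + 4.31·(1/2)^(10.8/25.9)
      = 0.80703 + 3.2281 ≈ 4.0352 g.

4.0 g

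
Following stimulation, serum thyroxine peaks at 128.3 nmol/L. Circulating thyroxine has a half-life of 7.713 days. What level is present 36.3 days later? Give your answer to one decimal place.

Number of half-lives: n = 36.3/7.713 ≈ 4.7063.
Remaining = 128.3 × (1/2)^4.7063 = 128.3 × 0.038305 ≈ 4.9145 nmol/L.

4.9 nmol/L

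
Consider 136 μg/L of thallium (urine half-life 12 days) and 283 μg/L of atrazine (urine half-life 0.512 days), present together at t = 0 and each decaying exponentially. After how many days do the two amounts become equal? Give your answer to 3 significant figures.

Set 136·(1/2)^(t/12) = 283·(1/2)^(t/0.512).
Taking log₂: log₂(136/283) = t·(1/12 − 1/0.512).
log₂(0.48057) = -1.0572; 1/12 − 1/0.512 = -1.8698.
t = -1.0572 / -1.8698 ≈ 0.56541 days.

0.565 days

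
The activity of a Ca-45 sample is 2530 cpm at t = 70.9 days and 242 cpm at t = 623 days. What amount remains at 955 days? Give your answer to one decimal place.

59.0 cpm

Over Δt = 623 − 70.9 = 552.1 days, the level fell by a factor of 2530/242 ≈ 10.455.
n = log₂(10.455) ≈ 3.3861 half-lives, so t½ = 552.1/3.3861 ≈ 163.05 days.
From t = 623 to t = 955: 242 × (1/2)^((955−623)/163.05) ≈ 59.002 cpm.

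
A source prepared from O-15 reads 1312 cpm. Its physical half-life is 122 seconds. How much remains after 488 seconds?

82 cpm

Elapsed time is 4 half-lives (488/122).
Each half-life halves the amount: 1312 × (1/2)^4 = 1312/16 = 82 cpm.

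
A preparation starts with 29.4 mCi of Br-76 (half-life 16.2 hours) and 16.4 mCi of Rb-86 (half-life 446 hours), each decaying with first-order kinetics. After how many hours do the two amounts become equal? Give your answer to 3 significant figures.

Set 29.4·(1/2)^(t/16.2) = 16.4·(1/2)^(t/446).
Taking log₂: log₂(29.4/16.4) = t·(1/16.2 − 1/446).
log₂(1.7927) = 0.84212; 1/16.2 − 1/446 = 0.059486.
t = 0.84212 / 0.059486 ≈ 14.157 hours.

14.2 hours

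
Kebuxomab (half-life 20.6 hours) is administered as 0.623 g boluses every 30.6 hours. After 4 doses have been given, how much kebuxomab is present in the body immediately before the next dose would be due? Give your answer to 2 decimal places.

0.34 g

The 4 doses were given 122.4, 91.8, 61.2, 30.6 hours ago.
Total = 0.623·(1/2)^(122.4/20.6) + 0.623·(1/2)^(91.8/20.6) + 0.623·(1/2)^(61.2/20.6) + 0.623·(1/2)^(30.6/20.6)
      = 0.010135 + 0.02838 + 0.079463 + 0.2225 ≈ 0.34048 g.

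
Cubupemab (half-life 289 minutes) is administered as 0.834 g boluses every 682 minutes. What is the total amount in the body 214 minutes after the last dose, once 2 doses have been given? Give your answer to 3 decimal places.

The 2 doses were given 896, 214 minutes ago.
Total = 0.834·(1/2)^(896/289) + 0.834·(1/2)^(214/289)
      = 0.097245 + 0.49918 ≈ 0.59643 g.

0.596 g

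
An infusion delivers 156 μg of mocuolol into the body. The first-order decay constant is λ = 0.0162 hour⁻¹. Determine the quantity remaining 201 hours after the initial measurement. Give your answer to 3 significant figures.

6.01 μg

t½ = ln 2 / λ = 0.69315 / 0.0162 ≈ 42.787 hours.
Number of half-lives: n = 201/42.787 ≈ 4.6977.
Remaining = 156 × (1/2)^4.6977 = 156 × 0.038535 ≈ 6.0114 μg.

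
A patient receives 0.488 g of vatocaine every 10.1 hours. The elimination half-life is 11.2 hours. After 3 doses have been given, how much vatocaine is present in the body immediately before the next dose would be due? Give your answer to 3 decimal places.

0.476 g

The 3 doses were given 30.3, 20.2, 10.1 hours ago.
Total = 0.488·(1/2)^(30.3/11.2) + 0.488·(1/2)^(20.2/11.2) + 0.488·(1/2)^(10.1/11.2)
      = 0.074821 + 0.13979 + 0.26119 ≈ 0.47581 g.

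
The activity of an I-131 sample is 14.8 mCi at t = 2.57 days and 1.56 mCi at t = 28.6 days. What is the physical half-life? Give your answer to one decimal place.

Over Δt = 28.6 − 2.57 = 26.03 days, the level fell by a factor of 14.8/1.56 ≈ 9.4872.
n = log₂(9.4872) ≈ 3.246 half-lives, so t½ = 26.03/3.246 ≈ 8.0192 days.

8.0 days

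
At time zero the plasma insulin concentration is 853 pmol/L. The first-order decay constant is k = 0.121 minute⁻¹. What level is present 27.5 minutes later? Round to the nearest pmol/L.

31 pmol/L

t½ = ln 2 / k = 0.69315 / 0.121 ≈ 5.7285 minutes.
Number of half-lives: n = 27.5/5.7285 ≈ 4.8006.
Remaining = 853 × (1/2)^4.8006 = 853 × 0.035883 ≈ 30.608 pmol/L.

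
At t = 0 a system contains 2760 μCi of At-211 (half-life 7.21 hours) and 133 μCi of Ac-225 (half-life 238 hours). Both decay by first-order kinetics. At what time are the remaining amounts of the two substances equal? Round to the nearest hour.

Set 2760·(1/2)^(t/7.21) = 133·(1/2)^(t/238).
Taking log₂: log₂(2760/133) = t·(1/7.21 − 1/238).
log₂(20.752) = 4.3752; 1/7.21 − 1/238 = 0.13449.
t = 4.3752 / 0.13449 ≈ 32.53 hours.

33 hours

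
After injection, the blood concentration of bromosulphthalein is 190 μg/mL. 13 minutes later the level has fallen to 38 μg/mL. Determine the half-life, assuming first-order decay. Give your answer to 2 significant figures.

A/A₀ = 38/190 ≈ 0.2.
n = log₂(5) ≈ 2.3219 half-lives elapsed in 13 minutes.
t½ = 13/2.3219 ≈ 5.5988 minutes.

5.6 minutes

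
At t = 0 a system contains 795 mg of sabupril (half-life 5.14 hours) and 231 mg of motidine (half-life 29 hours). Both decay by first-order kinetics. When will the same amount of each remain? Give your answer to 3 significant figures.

11.1 hours

Set 795·(1/2)^(t/5.14) = 231·(1/2)^(t/29).
Taking log₂: log₂(795/231) = t·(1/5.14 − 1/29).
log₂(3.4416) = 1.7831; 1/5.14 − 1/29 = 0.16007.
t = 1.7831 / 0.16007 ≈ 11.139 hours.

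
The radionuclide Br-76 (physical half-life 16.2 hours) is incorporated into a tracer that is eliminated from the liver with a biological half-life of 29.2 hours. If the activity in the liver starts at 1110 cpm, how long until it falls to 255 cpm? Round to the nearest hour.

22 hours

1/t_eff = 1/t_phys + 1/t_biol = 1/16.2 + 1/29.2 = 0.095975 per hour.
t_eff = 16.2 × 29.2 / (16.2 + 29.2) ≈ 10.419 hours.
n = log₂(1110/255) ≈ 2.122; t = 2.122 × 10.419 ≈ 22.11 hours.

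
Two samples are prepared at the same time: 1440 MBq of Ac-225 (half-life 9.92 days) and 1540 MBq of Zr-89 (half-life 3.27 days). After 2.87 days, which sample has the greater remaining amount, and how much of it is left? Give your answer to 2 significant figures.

Ac-225: 1440 × (1/2)^0.28931 ≈ 1178.3 MBq.
Zr-89: 1540 × (1/2)^0.87768 ≈ 838.13 MBq.
Ac-225 has more remaining, at ≈ 1178.3 MBq.

Ac-225, 1200 MBq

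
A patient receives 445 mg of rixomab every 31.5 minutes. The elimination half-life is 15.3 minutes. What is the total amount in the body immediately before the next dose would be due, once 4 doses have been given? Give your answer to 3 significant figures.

140 mg

The 4 doses were given 126, 94.5, 63, 31.5 minutes ago.
Total = 445·(1/2)^(126/15.3) + 445·(1/2)^(94.5/15.3) + 445·(1/2)^(63/15.3) + 445·(1/2)^(31.5/15.3)
      = 1.4767 + 6.1526 + 25.634 + 106.81 ≈ 140.07 mg.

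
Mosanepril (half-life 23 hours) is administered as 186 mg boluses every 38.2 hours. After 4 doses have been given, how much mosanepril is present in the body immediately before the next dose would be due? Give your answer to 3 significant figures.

85.2 mg

The 4 doses were given 152.8, 114.6, 76.4, 38.2 hours ago.
Total = 186·(1/2)^(152.8/23) + 186·(1/2)^(114.6/23) + 186·(1/2)^(76.4/23) + 186·(1/2)^(38.2/23)
      = 1.8605 + 5.883 + 18.602 + 58.822 ≈ 85.168 mg.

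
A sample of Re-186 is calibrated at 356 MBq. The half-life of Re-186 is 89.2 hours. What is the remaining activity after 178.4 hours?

89 MBq

Elapsed time is 2 half-lives (178.4/89.2).
Each half-life halves the amount: 356 × (1/2)^2 = 356/4 = 89 MBq.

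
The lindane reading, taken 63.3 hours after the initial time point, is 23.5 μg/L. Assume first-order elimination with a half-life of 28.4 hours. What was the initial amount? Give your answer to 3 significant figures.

Number of half-lives elapsed: n = 63.3/28.4 ≈ 2.2289.
A₀ = A × 2^n = 23.5 × 2^2.2289 = 23.5 × 4.6877 ≈ 110.16 μg/L.

110 μg/L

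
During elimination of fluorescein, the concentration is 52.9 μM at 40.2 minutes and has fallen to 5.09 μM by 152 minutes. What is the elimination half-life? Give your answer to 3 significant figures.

Over Δt = 152 − 40.2 = 111.8 minutes, the level fell by a factor of 52.9/5.09 ≈ 10.393.
n = log₂(10.393) ≈ 3.3775 half-lives, so t½ = 111.8/3.3775 ≈ 33.101 minutes.

33.1 minutes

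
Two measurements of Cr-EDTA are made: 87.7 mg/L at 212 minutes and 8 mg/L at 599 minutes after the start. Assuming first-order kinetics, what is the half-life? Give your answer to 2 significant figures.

110 minutes

Over Δt = 599 − 212 = 387 minutes, the level fell by a factor of 87.7/8 ≈ 10.963.
n = log₂(10.963) ≈ 3.4545 half-lives, so t½ = 387/3.4545 ≈ 112.03 minutes.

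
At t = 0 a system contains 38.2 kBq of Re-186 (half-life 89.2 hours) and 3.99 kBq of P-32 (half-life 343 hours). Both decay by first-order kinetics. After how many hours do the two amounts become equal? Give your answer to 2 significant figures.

390 hours

Set 38.2·(1/2)^(t/89.2) = 3.99·(1/2)^(t/343).
Taking log₂: log₂(38.2/3.99) = t·(1/89.2 − 1/343).
log₂(9.5739) = 3.2591; 1/89.2 − 1/343 = 0.0082953.
t = 3.2591 / 0.0082953 ≈ 392.89 hours.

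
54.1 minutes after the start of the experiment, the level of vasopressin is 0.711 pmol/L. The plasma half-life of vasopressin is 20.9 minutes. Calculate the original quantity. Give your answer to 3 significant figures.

4.28 pmol/L

Number of half-lives elapsed: n = 54.1/20.9 ≈ 2.5885.
A₀ = A × 2^n = 0.711 × 2^2.5885 = 0.711 × 6.0148 ≈ 4.2765 pmol/L.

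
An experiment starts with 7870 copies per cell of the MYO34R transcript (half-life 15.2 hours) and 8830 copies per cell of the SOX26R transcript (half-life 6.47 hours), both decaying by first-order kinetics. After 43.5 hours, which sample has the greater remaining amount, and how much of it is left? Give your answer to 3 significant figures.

MYO34R transcript, 1080 copies per cell

MYO34R transcript: 7870 × (1/2)^2.8618 ≈ 1082.6 copies per cell.
SOX26R transcript: 8830 × (1/2)^6.7233 ≈ 83.567 copies per cell.
MYO34R transcript has more remaining, at ≈ 1082.6 copies per cell.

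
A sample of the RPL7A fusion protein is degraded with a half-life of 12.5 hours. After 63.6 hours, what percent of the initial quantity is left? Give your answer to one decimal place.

2.9%

n = 63.6/12.5 ≈ 5.088 half-lives.
Fraction remaining = (1/2)^5.088 ≈ 0.029401, i.e. 2.9401%.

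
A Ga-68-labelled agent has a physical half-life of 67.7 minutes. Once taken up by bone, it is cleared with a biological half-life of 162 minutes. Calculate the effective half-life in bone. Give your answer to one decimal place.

1/t_eff = 1/t_phys + 1/t_biol = 1/67.7 + 1/162 = 0.020944 per minute.
t_eff = 67.7 × 162 / (67.7 + 162) ≈ 47.747 minutes.

47.7 minutes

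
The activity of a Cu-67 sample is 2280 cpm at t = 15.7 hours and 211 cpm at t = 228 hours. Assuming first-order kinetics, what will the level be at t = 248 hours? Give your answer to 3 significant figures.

Over Δt = 228 − 15.7 = 212.3 hours, the level fell by a factor of 2280/211 ≈ 10.806.
n = log₂(10.806) ≈ 3.4337 half-lives, so t½ = 212.3/3.4337 ≈ 61.828 hours.
From t = 228 to t = 248: 211 × (1/2)^((248−228)/61.828) ≈ 168.62 cpm.

169 cpm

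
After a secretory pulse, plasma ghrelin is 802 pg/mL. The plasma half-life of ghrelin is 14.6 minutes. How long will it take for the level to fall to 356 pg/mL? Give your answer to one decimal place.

17.1 minutes

Fraction remaining = 356/802 ≈ 0.44389.
n = log₂(802/356) = ln(2.2528)/ln 2 ≈ 1.1717 half-lives.
t = n × t½ = 1.1717 × 14.6 ≈ 17.107 minutes.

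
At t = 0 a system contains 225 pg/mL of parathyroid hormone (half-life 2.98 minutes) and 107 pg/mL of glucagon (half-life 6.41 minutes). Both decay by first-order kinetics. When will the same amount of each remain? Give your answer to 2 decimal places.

5.97 minutes

Set 225·(1/2)^(t/2.98) = 107·(1/2)^(t/6.41).
Taking log₂: log₂(225/107) = t·(1/2.98 − 1/6.41).
log₂(2.1028) = 1.0723; 1/2.98 − 1/6.41 = 0.17956.
t = 1.0723 / 0.17956 ≈ 5.9718 minutes.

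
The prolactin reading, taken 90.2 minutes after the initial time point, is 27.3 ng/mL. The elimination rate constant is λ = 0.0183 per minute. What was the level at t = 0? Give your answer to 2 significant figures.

t½ = ln 2 / λ = 0.69315 / 0.0183 ≈ 37.877 minutes.
Number of half-lives elapsed: n = 90.2/37.877 ≈ 2.3814.
A₀ = A × 2^n = 27.3 × 2^2.3814 = 27.3 × 5.2104 ≈ 142.24 ng/mL.

140 ng/mL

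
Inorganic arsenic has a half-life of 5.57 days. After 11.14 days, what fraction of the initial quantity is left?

0.25

n = 11.14/5.57 ≈ 2 half-lives.
Fraction remaining = (1/2)^2 ≈ 0.25.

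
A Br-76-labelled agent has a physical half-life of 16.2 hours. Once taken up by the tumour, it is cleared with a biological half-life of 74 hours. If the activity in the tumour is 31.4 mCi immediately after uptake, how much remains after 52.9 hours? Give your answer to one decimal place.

2.0 mCi

1/t_eff = 1/t_phys + 1/t_biol = 1/16.2 + 1/74 = 0.075242 per hour.
t_eff = 16.2 × 74 / (16.2 + 74) ≈ 13.29 hours.
Remaining = 31.4 × (1/2)^(52.9/13.29) = 31.4 × (1/2)^3.9803 ≈ 1.9895 mCi.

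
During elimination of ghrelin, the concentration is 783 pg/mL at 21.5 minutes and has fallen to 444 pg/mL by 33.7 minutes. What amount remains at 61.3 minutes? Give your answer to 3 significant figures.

Over Δt = 33.7 − 21.5 = 12.2 minutes, the level fell by a factor of 783/444 ≈ 1.7635.
n = log₂(1.7635) ≈ 0.81845 half-lives, so t½ = 12.2/0.81845 ≈ 14.906 minutes.
From t = 33.7 to t = 61.3: 444 × (1/2)^((61.3−33.7)/14.906) ≈ 123.03 pg/mL.

123 pg/mL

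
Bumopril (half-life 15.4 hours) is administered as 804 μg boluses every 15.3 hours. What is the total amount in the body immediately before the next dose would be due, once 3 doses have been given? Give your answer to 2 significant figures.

The 3 doses were given 45.9, 30.6, 15.3 hours ago.
Total = 804·(1/2)^(45.9/15.4) + 804·(1/2)^(30.6/15.4) + 804·(1/2)^(15.3/15.4)
      = 101.87 + 202.82 + 403.81 ≈ 708.5 μg.

710 μg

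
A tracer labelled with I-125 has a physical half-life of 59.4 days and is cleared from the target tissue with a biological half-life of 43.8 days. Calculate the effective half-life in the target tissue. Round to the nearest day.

25 days

1/t_eff = 1/t_phys + 1/t_biol = 1/59.4 + 1/43.8 = 0.039666 per day.
t_eff = 59.4 × 43.8 / (59.4 + 43.8) ≈ 25.21 days.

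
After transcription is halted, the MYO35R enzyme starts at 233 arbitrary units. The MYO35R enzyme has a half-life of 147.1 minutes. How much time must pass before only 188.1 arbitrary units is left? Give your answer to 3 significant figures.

Fraction remaining = 188.1/233 ≈ 0.8073.
n = log₂(233/188.1) = ln(1.2387)/ln 2 ≈ 0.30883 half-lives.
t = n × t½ = 0.30883 × 147.1 ≈ 45.429 minutes.

45.4 minutes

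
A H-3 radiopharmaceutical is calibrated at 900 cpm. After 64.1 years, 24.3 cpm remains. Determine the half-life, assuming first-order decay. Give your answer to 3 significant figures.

A/A₀ = 24.3/900 ≈ 0.027.
n = log₂(37.037) ≈ 5.2109 half-lives elapsed in 64.1 years.
t½ = 64.1/5.2109 ≈ 12.301 years.

12.3 years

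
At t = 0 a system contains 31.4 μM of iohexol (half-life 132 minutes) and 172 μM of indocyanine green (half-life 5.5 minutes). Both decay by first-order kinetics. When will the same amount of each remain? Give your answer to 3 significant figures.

14.1 minutes

Set 31.4·(1/2)^(t/132) = 172·(1/2)^(t/5.5).
Taking log₂: log₂(31.4/172) = t·(1/132 − 1/5.5).
log₂(0.18256) = -2.4536; 1/132 − 1/5.5 = -0.17424.
t = -2.4536 / -0.17424 ≈ 14.081 minutes.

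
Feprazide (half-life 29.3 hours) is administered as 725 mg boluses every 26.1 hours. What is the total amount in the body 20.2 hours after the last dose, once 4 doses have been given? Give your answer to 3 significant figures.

The 4 doses were given 98.5, 72.4, 46.3, 20.2 hours ago.
Total = 725·(1/2)^(98.5/29.3) + 725·(1/2)^(72.4/29.3) + 725·(1/2)^(46.3/29.3) + 725·(1/2)^(20.2/29.3)
      = 70.525 + 130.77 + 242.46 + 449.57 ≈ 893.33 mg.

893 mg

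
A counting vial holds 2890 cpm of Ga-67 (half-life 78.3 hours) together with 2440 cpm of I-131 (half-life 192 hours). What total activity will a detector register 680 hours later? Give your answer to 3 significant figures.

217 cpm

Ga-67: 2890 × (1/2)^(680/78.3) = 2890 × (1/2)^8.6845 ≈ 7.0241 cpm.
I-131: 2440 × (1/2)^(680/192) = 2440 × (1/2)^3.5417 ≈ 209.53 cpm.
Total = 7.0241 + 209.53 ≈ 216.55 cpm.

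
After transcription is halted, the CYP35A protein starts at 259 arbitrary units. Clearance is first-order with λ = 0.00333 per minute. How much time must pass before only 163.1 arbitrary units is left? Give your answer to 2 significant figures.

t½ = ln 2 / λ = 0.69315 / 0.00333 ≈ 208.15 minutes.
Fraction remaining = 163.1/259 ≈ 0.62973.
n = log₂(259/163.1) = ln(1.588)/ln 2 ≈ 0.6672 half-lives.
t = n × t½ = 0.6672 × 208.15 ≈ 138.88 minutes.

140 minutes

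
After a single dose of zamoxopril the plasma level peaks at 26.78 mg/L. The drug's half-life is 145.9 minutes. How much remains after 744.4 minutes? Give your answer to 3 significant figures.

0.780 mg/L

Number of half-lives: n = 744.4/145.9 ≈ 5.1021.
Remaining = 26.78 × (1/2)^5.1021 = 26.78 × 0.029114 ≈ 0.77968 mg/L.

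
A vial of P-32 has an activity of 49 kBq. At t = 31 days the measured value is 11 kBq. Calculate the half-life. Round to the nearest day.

A/A₀ = 11/49 ≈ 0.22449.
n = log₂(4.4545) ≈ 2.1553 half-lives elapsed in 31 days.
t½ = 31/2.1553 ≈ 14.383 days.

14 days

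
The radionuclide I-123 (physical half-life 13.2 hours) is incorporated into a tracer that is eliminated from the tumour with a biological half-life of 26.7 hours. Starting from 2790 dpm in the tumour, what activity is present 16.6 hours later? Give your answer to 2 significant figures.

760 dpm

1/t_eff = 1/t_phys + 1/t_biol = 1/13.2 + 1/26.7 = 0.11321 per hour.
t_eff = 13.2 × 26.7 / (13.2 + 26.7) ≈ 8.8331 hours.
Remaining = 2790 × (1/2)^(16.6/8.8331) = 2790 × (1/2)^1.8793 ≈ 758.37 dpm.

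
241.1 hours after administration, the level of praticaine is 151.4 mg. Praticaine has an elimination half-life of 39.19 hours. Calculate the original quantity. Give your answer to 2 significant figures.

11000 mg

Number of half-lives elapsed: n = 241.1/39.19 ≈ 6.1521.
A₀ = A × 2^n = 151.4 × 2^6.1521 = 151.4 × 71.115 ≈ 10767 mg.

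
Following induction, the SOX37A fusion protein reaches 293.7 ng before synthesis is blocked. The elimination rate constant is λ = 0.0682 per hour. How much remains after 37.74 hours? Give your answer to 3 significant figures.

t½ = ln 2 / λ = 0.69315 / 0.0682 ≈ 10.163 hours.
Number of half-lives: n = 37.74/10.163 ≈ 3.7133.
Remaining = 293.7 × (1/2)^3.7133 = 293.7 × 0.07624 ≈ 22.392 ng.

22.4 ng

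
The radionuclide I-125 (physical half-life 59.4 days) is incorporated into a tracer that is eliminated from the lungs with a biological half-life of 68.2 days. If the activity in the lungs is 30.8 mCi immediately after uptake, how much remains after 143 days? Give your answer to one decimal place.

1.4 mCi

1/t_eff = 1/t_phys + 1/t_biol = 1/59.4 + 1/68.2 = 0.031498 per day.
t_eff = 59.4 × 68.2 / (59.4 + 68.2) ≈ 31.748 days.
Remaining = 30.8 × (1/2)^(143/31.748) = 30.8 × (1/2)^4.5042 ≈ 1.3572 mCi.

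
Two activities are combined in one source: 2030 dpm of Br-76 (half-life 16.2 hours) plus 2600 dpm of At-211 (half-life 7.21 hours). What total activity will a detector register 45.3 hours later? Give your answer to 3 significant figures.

326 dpm

Br-76: 2030 × (1/2)^(45.3/16.2) = 2030 × (1/2)^2.7963 ≈ 292.23 dpm.
At-211: 2600 × (1/2)^(45.3/7.21) = 2600 × (1/2)^6.2829 ≈ 33.39 dpm.
Total = 292.23 + 33.39 ≈ 325.62 dpm.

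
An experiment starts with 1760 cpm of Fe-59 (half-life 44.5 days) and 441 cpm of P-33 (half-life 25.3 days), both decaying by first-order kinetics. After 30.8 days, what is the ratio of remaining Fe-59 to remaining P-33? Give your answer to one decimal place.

5.7

Fe-59: 1760 × (1/2)^(30.8/44.5) = 1760 × (1/2)^0.69213 ≈ 1089.3 cpm.
P-33: 441 × (1/2)^(30.8/25.3) = 441 × (1/2)^1.2174 ≈ 189.66 cpm.
Ratio ≈ 1089.3 / 189.66 ≈ 5.7437.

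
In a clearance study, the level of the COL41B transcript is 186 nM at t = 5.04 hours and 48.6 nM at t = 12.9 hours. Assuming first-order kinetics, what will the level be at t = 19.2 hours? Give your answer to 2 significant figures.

Over Δt = 12.9 − 5.04 = 7.86 hours, the level fell by a factor of 186/48.6 ≈ 3.8272.
n = log₂(3.8272) ≈ 1.9363 half-lives, so t½ = 7.86/1.9363 ≈ 4.0593 hours.
From t = 12.9 to t = 19.2: 48.6 × (1/2)^((19.2−12.9)/4.0593) ≈ 16.575 nM.

17 nM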